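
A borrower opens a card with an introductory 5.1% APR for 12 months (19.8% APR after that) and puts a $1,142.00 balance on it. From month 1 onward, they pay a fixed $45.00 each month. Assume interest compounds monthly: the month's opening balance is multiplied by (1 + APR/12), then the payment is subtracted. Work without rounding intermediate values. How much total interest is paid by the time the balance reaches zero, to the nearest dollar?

Promo months 1–12 at r₀ = 5.1%/12 = 0.00425; months 13+ at r₁ = 19.8%/12 = 0.0165.
After month 12: iterate B ← B·(1+r₀) − $45.00 for 12 months → $648.82.
Then at r₁ with $45.00/mo: n₂ = −ln(1 − r₁·B/P)/ln(1+r₁) ≈ 16.60 → 17 more payments.
Total paid = 28·$45.00 + $27.13 = $1,287.13; interest = $1,287.13 − $1,142.00 = $145.13.

$145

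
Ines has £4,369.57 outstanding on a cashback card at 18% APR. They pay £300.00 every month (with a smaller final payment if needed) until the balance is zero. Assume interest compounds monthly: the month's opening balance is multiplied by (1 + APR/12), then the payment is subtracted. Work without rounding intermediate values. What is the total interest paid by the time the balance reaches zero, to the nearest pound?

Monthly rate r = 18%/12 = 1.5% = 0.015.
Payoff takes n = ⌈−ln(1 − rB₀/P)/ln(1+r)⌉ = ⌈16.557⌉ = 17 payments; the last is £167.69.
Total paid = 16·£300.00 + £167.69 = £4,967.69.
Total interest = total paid − principal = £4,967.69 − £4,369.57 = £598.12.

£598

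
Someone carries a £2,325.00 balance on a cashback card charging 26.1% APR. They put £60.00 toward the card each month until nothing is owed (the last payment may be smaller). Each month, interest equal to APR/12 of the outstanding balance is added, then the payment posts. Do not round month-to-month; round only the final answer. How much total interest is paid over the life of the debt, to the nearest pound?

Monthly rate r = 26.1%/12 = 2.175% = 0.02175.
Payoff takes n = ⌈−ln(1 − rB₀/P)/ln(1+r)⌉ = ⌈85.994⌉ = 86 payments; the last is £59.63.
Total paid = 85·£60.00 + £59.63 = £5,159.63.
Total interest = total paid − principal = £5,159.63 − £2,325.00 = £2,834.63.

£2,835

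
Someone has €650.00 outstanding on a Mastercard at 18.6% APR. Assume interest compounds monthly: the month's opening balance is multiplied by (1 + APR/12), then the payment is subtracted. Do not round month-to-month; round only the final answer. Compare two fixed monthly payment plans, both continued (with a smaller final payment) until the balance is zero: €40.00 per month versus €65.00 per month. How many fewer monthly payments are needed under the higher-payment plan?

8 fewer payments

Monthly rate r = 18.6%/12 = 1.55% = 0.0155.
At €40.00/mo: n = ⌈−ln(1 − rB₀/P)/ln(1+r)⌉ = 19 payments (last €34.69); total interest = total paid − €650.00 = €104.69.
At €65.00/mo: 11 payments (last €61.76); total interest €61.76.
Payments saved = 19 − 11 = 8.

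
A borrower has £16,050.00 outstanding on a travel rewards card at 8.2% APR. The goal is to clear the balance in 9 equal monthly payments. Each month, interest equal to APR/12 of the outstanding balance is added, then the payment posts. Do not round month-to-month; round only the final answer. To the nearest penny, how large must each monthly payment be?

Monthly rate r = 8.2%/12 = 0.683333% = 0.00683333.
Level-payment amortization: P = B₀·r / (1 − (1+r)^(−n)) = 16050.00·0.00683333 / (1 − 1.00683^(−9)).
Denominator 1 − (1+r)^(−9) = 0.0594503376.
P = 109.675 / 0.0594503376 ≈ 1844.82.

£1,844.82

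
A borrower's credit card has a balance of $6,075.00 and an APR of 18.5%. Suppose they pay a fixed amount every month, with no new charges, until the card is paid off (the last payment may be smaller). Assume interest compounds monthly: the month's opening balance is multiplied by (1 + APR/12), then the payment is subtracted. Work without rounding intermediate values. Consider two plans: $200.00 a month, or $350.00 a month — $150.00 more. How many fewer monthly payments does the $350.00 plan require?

21 fewer payments

Monthly rate r = 18.5%/12 = 1.54167% = 0.0154167.
At $200.00/mo: n = ⌈−ln(1 − rB₀/P)/ln(1+r)⌉ = 42 payments (last $57.57); total interest = total paid − $6,075.00 = $2,182.57.
At $350.00/mo: 21 payments (last $124.91); total interest $1,049.91.
Payments saved = 42 − 21 = 21.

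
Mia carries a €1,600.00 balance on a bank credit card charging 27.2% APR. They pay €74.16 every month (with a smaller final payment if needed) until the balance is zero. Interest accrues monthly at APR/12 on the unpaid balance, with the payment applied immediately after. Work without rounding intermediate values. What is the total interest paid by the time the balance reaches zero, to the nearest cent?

€621.66

Monthly rate r = 27.2%/12 = 2.26667% = 0.0226667.
Payoff takes n = ⌈−ln(1 − rB₀/P)/ln(1+r)⌉ = ⌈29.957⌉ = 30 payments; the last is €71.02.
Total paid = 29·€74.16 + €71.02 = €2,221.66.
Total interest = total paid − principal = €2,221.66 − €1,600.00 = €621.66.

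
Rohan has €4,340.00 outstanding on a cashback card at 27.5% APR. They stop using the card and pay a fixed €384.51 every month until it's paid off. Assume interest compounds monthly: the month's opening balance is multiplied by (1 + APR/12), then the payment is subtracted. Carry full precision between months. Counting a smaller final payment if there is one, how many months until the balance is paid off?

14 months

Monthly rate r = 27.5%/12 = 2.29167% = 0.0229167.
Recurrence: B ← B·(1+r) − €384.51.
Month 1: interest €99.46; balance after payment €4,054.95.
Month 2: interest €92.93; balance after payment €3,763.36.
Closed form: n = −ln(1 − rB₀/P)/ln(1+r) = −ln(0.74134)/ln(1.02292) ≈ 13.209, so the balance reaches zero during payment 14.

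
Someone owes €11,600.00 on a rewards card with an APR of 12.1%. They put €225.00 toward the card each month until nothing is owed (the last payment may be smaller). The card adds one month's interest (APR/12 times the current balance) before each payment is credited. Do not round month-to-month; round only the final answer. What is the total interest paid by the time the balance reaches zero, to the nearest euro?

€4,853

Monthly rate r = 12.1%/12 = 1.00833% = 0.0100833.
Payoff takes n = ⌈−ln(1 − rB₀/P)/ln(1+r)⌉ = ⌈73.126⌉ = 74 payments; the last is €28.46.
Total paid = 73·€225.00 + €28.46 = €16,453.46.
Total interest = total paid − principal = €16,453.46 − €11,600.00 = €4,853.46.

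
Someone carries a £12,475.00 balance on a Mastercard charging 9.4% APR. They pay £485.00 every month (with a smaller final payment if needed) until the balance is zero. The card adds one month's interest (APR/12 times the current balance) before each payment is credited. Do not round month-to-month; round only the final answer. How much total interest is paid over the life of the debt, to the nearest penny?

£1,510.79

Monthly rate r = 9.4%/12 = 0.783333% = 0.00783333.
Payoff takes n = ⌈−ln(1 − rB₀/P)/ln(1+r)⌉ = ⌈28.836⌉ = 29 payments; the last is £405.79.
Total paid = 28·£485.00 + £405.79 = £13,985.79.
Total interest = total paid − principal = £13,985.79 − £12,475.00 = £1,510.79.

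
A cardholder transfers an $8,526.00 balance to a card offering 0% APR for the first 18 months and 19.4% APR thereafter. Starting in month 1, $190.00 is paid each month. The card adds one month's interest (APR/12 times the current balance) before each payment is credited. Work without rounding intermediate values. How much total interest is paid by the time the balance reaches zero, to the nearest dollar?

$1,647

Promo months 1–18 at r₀ = 0%/12 = 0; months 19+ at r₁ = 19.4%/12 = 0.0161667.
After month 18 (no interest yet): B = $8,526.00 − 18·$190.00 = $5,106.00.
Then at r₁ with $190.00/mo: n₂ = −ln(1 − r₁·B/P)/ln(1+r₁) ≈ 35.54 → 36 more payments.
Total paid = 53·$190.00 + $103.00 = $10,173.00; interest = $10,173.00 − $8,526.00 = $1,647.00.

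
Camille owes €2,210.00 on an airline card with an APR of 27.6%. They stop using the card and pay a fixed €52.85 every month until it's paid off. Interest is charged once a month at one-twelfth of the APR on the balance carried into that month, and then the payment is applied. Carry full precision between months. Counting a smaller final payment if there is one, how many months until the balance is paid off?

Monthly rate r = 27.6%/12 = 2.3% = 0.023.
Recurrence: B ← B·(1+r) − €52.85.
Month 1: interest €50.83; balance after payment €2,207.98.
Month 2: interest €50.78; balance after payment €2,205.91.
Closed form: n = −ln(1 − rB₀/P)/ln(1+r) = −ln(0.038221)/ln(1.023) ≈ 143.555, so the balance reaches zero during payment 144.

144 months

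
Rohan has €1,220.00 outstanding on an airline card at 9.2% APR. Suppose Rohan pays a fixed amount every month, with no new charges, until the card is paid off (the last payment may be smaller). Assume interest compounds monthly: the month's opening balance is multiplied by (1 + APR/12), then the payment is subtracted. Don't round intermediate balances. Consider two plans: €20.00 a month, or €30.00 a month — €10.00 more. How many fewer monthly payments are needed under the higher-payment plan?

34 fewer payments

Monthly rate r = 9.2%/12 = 0.766667% = 0.00766667.
At €20.00/mo: n = ⌈−ln(1 − rB₀/P)/ln(1+r)⌉ = 83 payments (last €11.06); total interest = total paid − €1,220.00 = €431.06.
At €30.00/mo: 49 payments (last €27.69); total interest €247.69.
Payments saved = 83 − 49 = 34.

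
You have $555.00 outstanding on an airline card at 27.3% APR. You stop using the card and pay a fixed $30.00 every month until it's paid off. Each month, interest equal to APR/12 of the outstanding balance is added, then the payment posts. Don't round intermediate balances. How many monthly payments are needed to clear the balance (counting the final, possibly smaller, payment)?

25 months

Monthly rate r = 27.3%/12 = 2.275% = 0.02275.
Recurrence: B ← B·(1+r) − $30.00.
Month 1: interest $12.63; balance after payment $537.63.
Month 2: interest $12.23; balance after payment $519.86.
Closed form: n = −ln(1 − rB₀/P)/ln(1+r) = −ln(0.57913)/ln(1.02275) ≈ 24.283, so the balance reaches zero during payment 25.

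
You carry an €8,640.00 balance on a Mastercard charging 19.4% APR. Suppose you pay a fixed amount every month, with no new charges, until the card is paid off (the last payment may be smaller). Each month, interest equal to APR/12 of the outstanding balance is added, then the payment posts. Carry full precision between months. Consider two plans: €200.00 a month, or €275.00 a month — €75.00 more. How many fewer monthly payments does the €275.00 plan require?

30 fewer payments

Monthly rate r = 19.4%/12 = 1.61667% = 0.0161667.
At €200.00/mo: n = ⌈−ln(1 − rB₀/P)/ln(1+r)⌉ = 75 payments (last €148.56); total interest = total paid − €8,640.00 = €6,308.56.
At €275.00/mo: 45 payments (last €60.12); total interest €3,520.12.
Payments saved = 75 − 45 = 30.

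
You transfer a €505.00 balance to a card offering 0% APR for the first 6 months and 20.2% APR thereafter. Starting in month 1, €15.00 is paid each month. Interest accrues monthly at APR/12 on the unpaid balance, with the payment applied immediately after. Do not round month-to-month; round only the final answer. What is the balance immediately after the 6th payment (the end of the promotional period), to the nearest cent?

Promo months 1–6 at r₀ = 0%/12 = 0; months 7+ at r₁ = 20.2%/12 = 0.0168333.
After month 6 (no interest yet): B = €505.00 − 6·€15.00 = €415.00.

€415.00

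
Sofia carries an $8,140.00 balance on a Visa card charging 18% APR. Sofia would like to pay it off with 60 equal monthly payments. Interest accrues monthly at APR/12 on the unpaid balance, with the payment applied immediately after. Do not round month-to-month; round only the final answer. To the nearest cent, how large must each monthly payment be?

Monthly rate r = 18%/12 = 1.5% = 0.015.
Level-payment amortization: P = B₀·r / (1 − (1+r)^(−n)) = 8140.00·0.015 / (1 − 1.015^(−60)).
Denominator 1 − (1+r)^(−60) = 0.590704033.
P = 122.1 / 0.590704033 ≈ 206.70.

$206.70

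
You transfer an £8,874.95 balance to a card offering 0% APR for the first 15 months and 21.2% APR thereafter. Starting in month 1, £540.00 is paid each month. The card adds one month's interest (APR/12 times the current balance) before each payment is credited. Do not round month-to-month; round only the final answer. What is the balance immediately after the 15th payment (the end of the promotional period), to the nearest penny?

Promo months 1–15 at r₀ = 0%/12 = 0; months 16+ at r₁ = 21.2%/12 = 0.0176667.
After month 15 (no interest yet): B = £8,874.95 − 15·£540.00 = £774.95.

£774.95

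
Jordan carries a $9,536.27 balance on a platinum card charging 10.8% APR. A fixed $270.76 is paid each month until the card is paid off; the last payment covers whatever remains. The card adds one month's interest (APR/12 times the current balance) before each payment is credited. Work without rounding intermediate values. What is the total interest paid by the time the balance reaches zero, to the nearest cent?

$1,984.84

Monthly rate r = 10.8%/12 = 0.9% = 0.009.
Payoff takes n = ⌈−ln(1 − rB₀/P)/ln(1+r)⌉ = ⌈42.550⌉ = 43 payments; the last is $149.19.
Total paid = 42·$270.76 + $149.19 = $11,521.11.
Total interest = total paid − principal = $11,521.11 − $9,536.27 = $1,984.84.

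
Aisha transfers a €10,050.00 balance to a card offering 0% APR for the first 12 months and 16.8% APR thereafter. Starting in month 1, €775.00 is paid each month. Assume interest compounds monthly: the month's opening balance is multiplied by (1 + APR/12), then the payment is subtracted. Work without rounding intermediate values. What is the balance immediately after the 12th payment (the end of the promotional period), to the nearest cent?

€750.00

Promo months 1–12 at r₀ = 0%/12 = 0; months 13+ at r₁ = 16.8%/12 = 0.014.
After month 12 (no interest yet): B = €10,050.00 − 12·€775.00 = €750.00.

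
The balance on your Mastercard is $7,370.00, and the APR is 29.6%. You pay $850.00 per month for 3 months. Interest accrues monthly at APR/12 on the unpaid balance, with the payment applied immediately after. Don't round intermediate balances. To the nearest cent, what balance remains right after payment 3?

$5,315.53

Monthly rate r = 29.6%/12 = 2.46667% = 0.0246667.
Each month: B ← B·(1+r) − $850.00.
Month 1: interest $181.79; balance after payment $6,701.79.
Month 2: interest $165.31; balance after payment $6,017.10.
Month 3: interest $148.42; balance after payment $5,315.53.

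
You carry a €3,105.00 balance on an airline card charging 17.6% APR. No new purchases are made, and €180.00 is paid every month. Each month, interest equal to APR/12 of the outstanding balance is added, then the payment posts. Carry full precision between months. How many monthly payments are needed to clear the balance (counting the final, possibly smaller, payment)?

Monthly rate r = 17.6%/12 = 1.46667% = 0.0146667.
Recurrence: B ← B·(1+r) − €180.00.
Month 1: interest €45.54; balance after payment €2,970.54.
Month 2: interest €43.57; balance after payment €2,834.11.
Closed form: n = −ln(1 − rB₀/P)/ln(1+r) = −ln(0.747)/ln(1.01467) ≈ 20.033, so the balance reaches zero during payment 21.

21 months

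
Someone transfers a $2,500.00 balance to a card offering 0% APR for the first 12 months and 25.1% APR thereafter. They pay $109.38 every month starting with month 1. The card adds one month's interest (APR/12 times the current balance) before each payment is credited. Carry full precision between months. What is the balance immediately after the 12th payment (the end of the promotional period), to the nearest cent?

Promo months 1–12 at r₀ = 0%/12 = 0; months 13+ at r₁ = 25.1%/12 = 0.0209167.
After month 12 (no interest yet): B = $2,500.00 − 12·$109.38 = $1,187.44.

$1,187.44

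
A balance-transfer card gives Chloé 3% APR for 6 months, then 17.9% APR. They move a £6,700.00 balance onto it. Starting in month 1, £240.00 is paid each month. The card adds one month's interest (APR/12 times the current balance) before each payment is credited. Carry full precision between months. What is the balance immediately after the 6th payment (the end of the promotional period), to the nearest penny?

Promo months 1–6 at r₀ = 3%/12 = 0.0025; months 7+ at r₁ = 17.9%/12 = 0.0149167.
After month 6: iterate B ← B·(1+r₀) − £240.00 for 6 months → £5,352.10.

£5,352.10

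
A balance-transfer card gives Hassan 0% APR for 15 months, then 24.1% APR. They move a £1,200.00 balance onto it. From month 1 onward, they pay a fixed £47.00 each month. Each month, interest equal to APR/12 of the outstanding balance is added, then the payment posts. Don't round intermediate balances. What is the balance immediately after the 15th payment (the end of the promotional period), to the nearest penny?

£495.00

Promo months 1–15 at r₀ = 0%/12 = 0; months 16+ at r₁ = 24.1%/12 = 0.0200833.
After month 15 (no interest yet): B = £1,200.00 − 15·£47.00 = £495.00.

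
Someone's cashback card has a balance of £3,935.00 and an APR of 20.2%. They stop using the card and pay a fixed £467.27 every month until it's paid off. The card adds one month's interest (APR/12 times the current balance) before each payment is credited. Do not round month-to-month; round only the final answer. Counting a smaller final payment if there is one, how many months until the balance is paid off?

10 payments

Monthly rate r = 20.2%/12 = 1.68333% = 0.0168333.
Recurrence: B ← B·(1+r) − £467.27.
Month 1: interest £66.24; balance after payment £3,533.97.
Month 2: interest £59.49; balance after payment £3,126.19.
Closed form: n = −ln(1 − rB₀/P)/ln(1+r) = −ln(0.85824)/ln(1.01683) ≈ 9.158, so the balance reaches zero during payment 10.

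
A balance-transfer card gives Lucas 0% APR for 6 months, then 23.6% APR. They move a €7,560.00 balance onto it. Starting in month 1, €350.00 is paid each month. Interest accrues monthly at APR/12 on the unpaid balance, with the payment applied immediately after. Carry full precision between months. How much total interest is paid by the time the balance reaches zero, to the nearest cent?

€1,125.76

Promo months 1–6 at r₀ = 0%/12 = 0; months 7+ at r₁ = 23.6%/12 = 0.0196667.
After month 6 (no interest yet): B = €7,560.00 − 6·€350.00 = €5,460.00.
Then at r₁ with €350.00/mo: n₂ = −ln(1 − r₁·B/P)/ln(1+r₁) ≈ 18.81 → 19 more payments.
Total paid = 24·€350.00 + €285.76 = €8,685.76; interest = €8,685.76 − €7,560.00 = €1,125.76.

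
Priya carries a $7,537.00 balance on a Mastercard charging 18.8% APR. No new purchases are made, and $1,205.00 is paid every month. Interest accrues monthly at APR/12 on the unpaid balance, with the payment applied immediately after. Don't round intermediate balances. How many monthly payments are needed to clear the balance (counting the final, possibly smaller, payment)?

7 months

Monthly rate r = 18.8%/12 = 1.56667% = 0.0156667.
Recurrence: B ← B·(1+r) − $1,205.00.
Month 1: interest $118.08; balance after payment $6,450.08.
Month 2: interest $101.05; balance after payment $5,346.13.
Closed form: n = −ln(1 − rB₀/P)/ln(1+r) = −ln(0.90201)/ln(1.01567) ≈ 6.634, so the balance reaches zero during payment 7.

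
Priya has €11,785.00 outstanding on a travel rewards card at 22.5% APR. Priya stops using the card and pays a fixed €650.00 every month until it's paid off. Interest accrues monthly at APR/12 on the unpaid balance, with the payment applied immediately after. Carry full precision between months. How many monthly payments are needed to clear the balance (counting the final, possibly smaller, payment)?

Monthly rate r = 22.5%/12 = 1.875% = 0.01875.
Recurrence: B ← B·(1+r) − €650.00.
Month 1: interest €220.97; balance after payment €11,355.97.
Month 2: interest €212.92; balance after payment €10,918.89.
Closed form: n = −ln(1 − rB₀/P)/ln(1+r) = −ln(0.66005)/ln(1.01875) ≈ 22.364, so the balance reaches zero during payment 23.

23 months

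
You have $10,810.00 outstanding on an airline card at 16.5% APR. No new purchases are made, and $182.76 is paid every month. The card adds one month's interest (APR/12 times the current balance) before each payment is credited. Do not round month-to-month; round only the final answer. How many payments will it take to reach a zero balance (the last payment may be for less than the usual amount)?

Monthly rate r = 16.5%/12 = 1.375% = 0.01375.
Recurrence: B ← B·(1+r) − $182.76.
Month 1: interest $148.64; balance after payment $10,775.88.
Month 2: interest $148.17; balance after payment $10,741.29.
Closed form: n = −ln(1 − rB₀/P)/ln(1+r) = −ln(0.18671)/ln(1.01375) ≈ 122.889, so the balance reaches zero during payment 123.

123 months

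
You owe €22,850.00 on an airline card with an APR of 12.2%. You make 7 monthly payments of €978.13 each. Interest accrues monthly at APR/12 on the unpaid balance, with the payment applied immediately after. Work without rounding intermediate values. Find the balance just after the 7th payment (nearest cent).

Monthly rate r = 12.2%/12 = 1.01667% = 0.0101667.
Each month: B ← B·(1+r) − €978.13.
Month 1: interest €232.31; balance after payment €22,104.18.
Month 2: interest €224.73; balance after payment €21,350.77.
Month 3: interest €217.07; balance after payment €20,589.71.
Month 4: interest €209.33; balance after payment €19,820.91.
Month 5: interest €201.51; balance after payment €19,044.29.
Month 6: interest €193.62; balance after payment €18,259.78.
Month 7: interest €185.64; balance after payment €17,467.29.

€17,467.29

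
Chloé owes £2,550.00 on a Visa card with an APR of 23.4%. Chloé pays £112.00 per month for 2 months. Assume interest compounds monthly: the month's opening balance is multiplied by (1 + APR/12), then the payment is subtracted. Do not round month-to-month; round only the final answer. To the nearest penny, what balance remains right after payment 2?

Monthly rate r = 23.4%/12 = 1.95% = 0.0195.
Each month: B ← B·(1+r) − £112.00.
Month 1: interest £49.73; balance after payment £2,487.72.
Month 2: interest £48.51; balance after payment £2,424.24.

£2,424.24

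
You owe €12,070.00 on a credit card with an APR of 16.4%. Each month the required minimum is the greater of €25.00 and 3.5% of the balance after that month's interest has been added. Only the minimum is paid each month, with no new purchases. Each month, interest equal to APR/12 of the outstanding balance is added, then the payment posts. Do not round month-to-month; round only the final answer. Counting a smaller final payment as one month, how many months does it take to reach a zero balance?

165 months

Monthly rate r = 16.4%/12 = 1.36667% = 0.0136667.
While 3.5% of the post-interest balance exceeds €25.00, each month B ← (B·(1+r))·(1 − 0.035), i.e. B shrinks by the factor (1+r)·0.965 = 0.97819.
This holds for months 1–129. Entering month 130 the balance is €701.79; 3.5% of the post-interest balance is now below €25.00, so the flat €25.00 minimum applies from here.
From month 130 a fixed €25.00 at rate r clears €701.79 in 36 more payments. Total: 129 + 36 = 165 months.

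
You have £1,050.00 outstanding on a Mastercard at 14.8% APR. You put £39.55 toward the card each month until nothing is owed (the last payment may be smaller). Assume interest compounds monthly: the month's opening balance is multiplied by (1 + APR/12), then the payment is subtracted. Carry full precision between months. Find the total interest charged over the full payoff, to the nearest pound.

£230

Monthly rate r = 14.8%/12 = 1.23333% = 0.0123333.
Payoff takes n = ⌈−ln(1 − rB₀/P)/ln(1+r)⌉ = ⌈32.359⌉ = 33 payments; the last is £14.26.
Total paid = 32·£39.55 + £14.26 = £1,279.86.
Total interest = total paid − principal = £1,279.86 − £1,050.00 = £229.86.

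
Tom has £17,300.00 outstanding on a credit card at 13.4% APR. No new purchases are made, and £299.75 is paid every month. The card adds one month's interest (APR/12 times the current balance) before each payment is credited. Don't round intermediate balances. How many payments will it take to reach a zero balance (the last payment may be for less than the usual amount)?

94 payments

Monthly rate r = 13.4%/12 = 1.11667% = 0.0111667.
Recurrence: B ← B·(1+r) − £299.75.
Month 1: interest £193.18; balance after payment £17,193.43.
Month 2: interest £191.99; balance after payment £17,085.68.
Closed form: n = −ln(1 − rB₀/P)/ln(1+r) = −ln(0.35552)/ln(1.01117) ≈ 93.129, so the balance reaches zero during payment 94.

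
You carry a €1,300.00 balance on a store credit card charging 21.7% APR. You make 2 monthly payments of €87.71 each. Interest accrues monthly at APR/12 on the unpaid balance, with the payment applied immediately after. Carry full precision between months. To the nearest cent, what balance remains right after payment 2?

Monthly rate r = 21.7%/12 = 1.80833% = 0.0180833.
Each month: B ← B·(1+r) − €87.71.
Month 1: interest €23.51; balance after payment €1,235.80.
Month 2: interest €22.35; balance after payment €1,170.44.

€1,170.44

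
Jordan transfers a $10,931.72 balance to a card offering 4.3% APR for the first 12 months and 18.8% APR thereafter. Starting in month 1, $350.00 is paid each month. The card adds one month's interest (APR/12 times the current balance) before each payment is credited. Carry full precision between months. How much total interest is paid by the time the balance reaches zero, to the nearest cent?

$1,920.10

Promo months 1–12 at r₀ = 4.3%/12 = 0.00358333; months 13+ at r₁ = 18.8%/12 = 0.0156667.
After month 12: iterate B ← B·(1+r₀) − $350.00 for 12 months → $7,127.39.
Then at r₁ with $350.00/mo: n₂ = −ln(1 − r₁·B/P)/ln(1+r₁) ≈ 24.72 → 25 more payments.
Total paid = 36·$350.00 + $251.82 = $12,851.82; interest = $12,851.82 − $10,931.72 = $1,920.10.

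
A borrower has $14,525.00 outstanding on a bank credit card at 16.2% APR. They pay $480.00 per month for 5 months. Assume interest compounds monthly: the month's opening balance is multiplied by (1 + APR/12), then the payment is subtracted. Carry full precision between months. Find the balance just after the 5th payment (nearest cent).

Monthly rate r = 16.2%/12 = 1.35% = 0.0135.
Each month: B ← B·(1+r) − $480.00.
Month 1: interest $196.09; balance after payment $14,241.09.
Month 2: interest $192.25; balance after payment $13,953.34.
Month 3: interest $188.37; balance after payment $13,661.71.
Month 4: interest $184.43; balance after payment $13,366.15.
Month 5: interest $180.44; balance after payment $13,066.59.

$13,066.59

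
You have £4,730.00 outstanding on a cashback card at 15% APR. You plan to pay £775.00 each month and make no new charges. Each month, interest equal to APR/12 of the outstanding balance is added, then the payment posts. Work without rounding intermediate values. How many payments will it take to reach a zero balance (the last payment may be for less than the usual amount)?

7 months

Monthly rate r = 15%/12 = 1.25% = 0.0125.
Recurrence: B ← B·(1+r) − £775.00.
Month 1: interest £59.12; balance after payment £4,014.12.
Month 2: interest £50.18; balance after payment £3,289.30.
Closed form: n = −ln(1 − rB₀/P)/ln(1+r) = −ln(0.92371)/ln(1.0125) ≈ 6.388, so the balance reaches zero during payment 7.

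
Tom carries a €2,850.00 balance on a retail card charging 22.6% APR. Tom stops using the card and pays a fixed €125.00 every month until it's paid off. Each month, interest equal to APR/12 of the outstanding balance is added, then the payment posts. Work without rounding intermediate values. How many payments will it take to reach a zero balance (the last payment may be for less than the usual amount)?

Monthly rate r = 22.6%/12 = 1.88333% = 0.0188333.
Recurrence: B ← B·(1+r) − €125.00.
Month 1: interest €53.68; balance after payment €2,778.68.
Month 2: interest €52.33; balance after payment €2,706.01.
Closed form: n = −ln(1 − rB₀/P)/ln(1+r) = −ln(0.5706)/ln(1.01883) ≈ 30.071, so the balance reaches zero during payment 31.

31 payments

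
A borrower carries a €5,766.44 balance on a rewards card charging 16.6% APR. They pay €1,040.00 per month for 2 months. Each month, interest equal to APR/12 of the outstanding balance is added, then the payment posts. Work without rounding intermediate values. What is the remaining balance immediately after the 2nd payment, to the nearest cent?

Monthly rate r = 16.6%/12 = 1.38333% = 0.0138333.
Each month: B ← B·(1+r) − €1,040.00.
Month 1: interest €79.77; balance after payment €4,806.21.
Month 2: interest €66.49; balance after payment €3,832.69.

€3,832.69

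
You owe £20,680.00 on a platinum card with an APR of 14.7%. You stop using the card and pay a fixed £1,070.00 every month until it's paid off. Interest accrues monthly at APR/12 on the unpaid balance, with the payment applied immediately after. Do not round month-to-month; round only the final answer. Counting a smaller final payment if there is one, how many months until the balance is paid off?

Monthly rate r = 14.7%/12 = 1.225% = 0.01225.
Recurrence: B ← B·(1+r) − £1,070.00.
Month 1: interest £253.33; balance after payment £19,863.33.
Month 2: interest £243.33; balance after payment £19,036.66.
Closed form: n = −ln(1 − rB₀/P)/ln(1+r) = −ln(0.76324)/ln(1.01225) ≈ 22.190, so the balance reaches zero during payment 23.

23 months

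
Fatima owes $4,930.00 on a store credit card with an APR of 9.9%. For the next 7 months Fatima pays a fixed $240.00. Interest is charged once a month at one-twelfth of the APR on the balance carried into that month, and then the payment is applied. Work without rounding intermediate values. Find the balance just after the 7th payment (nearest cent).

Monthly rate r = 9.9%/12 = 0.825% = 0.00825.
Each month: B ← B·(1+r) − $240.00.
Month 1: interest $40.67; balance after payment $4,730.67.
Month 2: interest $39.03; balance after payment $4,529.70.
Month 3: interest $37.37; balance after payment $4,327.07.
Month 4: interest $35.70; balance after payment $4,122.77.
Month 5: interest $34.01; balance after payment $3,916.78.
Month 6: interest $32.31; balance after payment $3,709.10.
Month 7: interest $30.60; balance after payment $3,499.70.

$3,499.70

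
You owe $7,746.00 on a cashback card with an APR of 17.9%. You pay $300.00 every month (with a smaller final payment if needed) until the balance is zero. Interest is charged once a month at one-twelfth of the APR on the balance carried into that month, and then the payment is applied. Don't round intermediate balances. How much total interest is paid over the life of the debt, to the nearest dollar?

Monthly rate r = 17.9%/12 = 1.49167% = 0.0149167.
Payoff takes n = ⌈−ln(1 − rB₀/P)/ln(1+r)⌉ = ⌈32.849⌉ = 33 payments; the last is $254.89.
Total paid = 32·$300.00 + $254.89 = $9,854.89.
Total interest = total paid − principal = $9,854.89 − $7,746.00 = $2,108.89.

$2,109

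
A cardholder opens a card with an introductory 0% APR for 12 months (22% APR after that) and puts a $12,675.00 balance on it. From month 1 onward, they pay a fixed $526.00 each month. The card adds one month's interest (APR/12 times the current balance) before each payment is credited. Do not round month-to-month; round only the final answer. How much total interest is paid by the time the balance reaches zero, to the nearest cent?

Promo months 1–12 at r₀ = 0%/12 = 0; months 13+ at r₁ = 22%/12 = 0.0183333.
After month 12 (no interest yet): B = $12,675.00 − 12·$526.00 = $6,363.00.
Then at r₁ with $526.00/mo: n₂ = −ln(1 − r₁·B/P)/ln(1+r₁) ≈ 13.80 → 14 more payments.
Total paid = 25·$526.00 + $422.54 = $13,572.54; interest = $13,572.54 − $12,675.00 = $897.54.

$897.54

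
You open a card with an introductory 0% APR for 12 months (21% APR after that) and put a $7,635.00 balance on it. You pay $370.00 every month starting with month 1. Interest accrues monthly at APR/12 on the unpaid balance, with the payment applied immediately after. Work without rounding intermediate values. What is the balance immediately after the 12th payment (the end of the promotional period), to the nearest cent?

Promo months 1–12 at r₀ = 0%/12 = 0; months 13+ at r₁ = 21%/12 = 0.0175.
After month 12 (no interest yet): B = $7,635.00 − 12·$370.00 = $3,195.00.

$3,195.00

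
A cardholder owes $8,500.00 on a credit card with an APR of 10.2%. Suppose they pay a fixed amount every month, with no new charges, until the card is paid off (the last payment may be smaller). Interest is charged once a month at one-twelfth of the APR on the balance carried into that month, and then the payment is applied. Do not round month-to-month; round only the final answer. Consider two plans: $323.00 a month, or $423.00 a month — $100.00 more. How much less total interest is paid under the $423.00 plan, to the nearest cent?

Monthly rate r = 10.2%/12 = 0.85% = 0.0085.
At $323.00/mo: n = ⌈−ln(1 − rB₀/P)/ln(1+r)⌉ = 30 payments (last $295.38); total interest = total paid − $8,500.00 = $1,162.38.
At $423.00/mo: 23 payments (last $54.61); total interest $860.61.
Interest saved = $1,162.38 − $860.61 = $301.77.

$301.77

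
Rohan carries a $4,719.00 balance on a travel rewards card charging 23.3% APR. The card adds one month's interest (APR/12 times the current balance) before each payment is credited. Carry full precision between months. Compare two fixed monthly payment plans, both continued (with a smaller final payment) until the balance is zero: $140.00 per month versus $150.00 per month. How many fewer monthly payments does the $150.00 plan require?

Monthly rate r = 23.3%/12 = 1.94167% = 0.0194167.
At $140.00/mo: n = ⌈−ln(1 − rB₀/P)/ln(1+r)⌉ = 56 payments (last $36.84); total interest = total paid − $4,719.00 = $3,017.84.
At $150.00/mo: 50 payments (last $11.71); total interest $2,642.71.
Payments saved = 56 − 50 = 6.

6 fewer payments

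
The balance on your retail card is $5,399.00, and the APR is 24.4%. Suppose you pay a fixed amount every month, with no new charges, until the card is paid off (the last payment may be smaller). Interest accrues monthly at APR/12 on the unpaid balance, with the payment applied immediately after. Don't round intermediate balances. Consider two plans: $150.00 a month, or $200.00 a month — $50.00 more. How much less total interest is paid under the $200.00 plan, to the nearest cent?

$1,898.92

Monthly rate r = 24.4%/12 = 2.03333% = 0.0203333.
At $150.00/mo: n = ⌈−ln(1 − rB₀/P)/ln(1+r)⌉ = 66 payments (last $58.88); total interest = total paid − $5,399.00 = $4,409.88.
At $200.00/mo: 40 payments (last $109.96); total interest $2,510.96.
Interest saved = $4,409.88 − $2,510.96 = $1,898.92.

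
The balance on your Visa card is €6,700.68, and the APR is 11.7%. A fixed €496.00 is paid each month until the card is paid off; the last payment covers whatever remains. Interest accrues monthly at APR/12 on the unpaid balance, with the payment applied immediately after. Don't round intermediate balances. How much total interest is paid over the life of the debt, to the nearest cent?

Monthly rate r = 11.7%/12 = 0.975% = 0.00975.
Payoff takes n = ⌈−ln(1 − rB₀/P)/ln(1+r)⌉ = ⌈14.556⌉ = 15 payments; the last is €276.57.
Total paid = 14·€496.00 + €276.57 = €7,220.57.
Total interest = total paid − principal = €7,220.57 − €6,700.68 = €519.89.

€519.89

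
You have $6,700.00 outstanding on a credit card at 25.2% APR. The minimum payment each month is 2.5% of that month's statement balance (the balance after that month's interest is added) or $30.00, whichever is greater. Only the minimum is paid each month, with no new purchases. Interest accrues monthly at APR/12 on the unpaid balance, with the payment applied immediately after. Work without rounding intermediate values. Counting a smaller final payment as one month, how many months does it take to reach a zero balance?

Monthly rate r = 25.2%/12 = 2.1% = 0.021.
While 2.5% of the post-interest balance exceeds $30.00, each month B ← (B·(1+r))·(1 − 0.025), i.e. B shrinks by the factor (1+r)·0.975 = 0.99547.
This holds for months 1–384. Entering month 385 the balance is $1,174.17; 2.5% of the post-interest balance is now below $30.00, so the flat $30.00 minimum applies from here.
From month 385 a fixed $30.00 at rate r clears $1,174.17 in 84 more payments. Total: 384 + 84 = 468 months.

468 months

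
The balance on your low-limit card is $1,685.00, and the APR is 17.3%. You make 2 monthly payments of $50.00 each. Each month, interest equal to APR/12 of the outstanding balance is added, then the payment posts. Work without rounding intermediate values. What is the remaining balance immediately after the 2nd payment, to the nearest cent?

$1,633.21

Monthly rate r = 17.3%/12 = 1.44167% = 0.0144167.
Each month: B ← B·(1+r) − $50.00.
Month 1: interest $24.29; balance after payment $1,659.29.
Month 2: interest $23.92; balance after payment $1,633.21.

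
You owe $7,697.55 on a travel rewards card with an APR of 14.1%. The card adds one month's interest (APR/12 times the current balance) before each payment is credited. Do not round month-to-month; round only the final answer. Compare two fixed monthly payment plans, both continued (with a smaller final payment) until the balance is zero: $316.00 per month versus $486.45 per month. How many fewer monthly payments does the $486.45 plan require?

11 fewer payments

Monthly rate r = 14.1%/12 = 1.175% = 0.01175.
At $316.00/mo: n = ⌈−ln(1 − rB₀/P)/ln(1+r)⌉ = 29 payments (last $273.47); total interest = total paid − $7,697.55 = $1,423.92.
At $486.45/mo: 18 payments (last $297.37); total interest $869.47.
Payments saved = 29 − 18 = 11.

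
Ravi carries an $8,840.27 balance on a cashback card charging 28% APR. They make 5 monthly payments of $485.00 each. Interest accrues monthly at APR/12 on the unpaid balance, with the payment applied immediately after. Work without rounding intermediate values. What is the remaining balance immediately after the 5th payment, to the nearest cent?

$7,380.06

Monthly rate r = 28%/12 = 2.33333% = 0.0233333.
Each month: B ← B·(1+r) − $485.00.
Month 1: interest $206.27; balance after payment $8,561.54.
Month 2: interest $199.77; balance after payment $8,276.31.
Month 3: interest $193.11; balance after payment $7,984.43.
Month 4: interest $186.30; balance after payment $7,685.73.
Month 5: interest $179.33; balance after payment $7,380.06.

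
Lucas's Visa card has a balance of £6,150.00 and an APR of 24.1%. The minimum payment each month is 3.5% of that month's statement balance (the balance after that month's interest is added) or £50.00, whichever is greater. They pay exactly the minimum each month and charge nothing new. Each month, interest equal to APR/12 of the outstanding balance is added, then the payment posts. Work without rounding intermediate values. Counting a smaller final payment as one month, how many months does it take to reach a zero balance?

136 months

Monthly rate r = 24.1%/12 = 2.00833% = 0.0200833.
While 3.5% of the post-interest balance exceeds £50.00, each month B ← (B·(1+r))·(1 − 0.035), i.e. B shrinks by the factor (1+r)·0.965 = 0.98438.
This holds for months 1–94. Entering month 95 the balance is £1,400.21; 3.5% of the post-interest balance is now below £50.00, so the flat £50.00 minimum applies from here.
From month 95 a fixed £50.00 at rate r clears £1,400.21 in 42 more payments. Total: 94 + 42 = 136 months.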